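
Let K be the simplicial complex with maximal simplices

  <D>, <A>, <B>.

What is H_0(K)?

Fix the vertex order A < B < D and write every simplex with vertices in increasing order. Then dim K = 0 and the simplices of K are:

  0-simplices (3): A, B, D

giving chain groups C_0 ≅ Z^3.

From H_k ≅ ker(∂_k) / im(∂_{k+1}) we obtain:

  H_0: rank C_0 − rank ∂_1 = 3 − 0 = 3, and there is no ∂_1, so H_0 ≅ Z^3.

H_0 ≅ Z^3.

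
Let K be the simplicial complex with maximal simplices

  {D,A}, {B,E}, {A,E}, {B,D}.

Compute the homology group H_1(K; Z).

K has 4 vertices, 4 edges.
rank ∂_1 = 3, rank ∂_2 = 0 ⇒ b_1 = 4 − 3 − 0 = 1. So H_1 = Z.

H_1 = Z.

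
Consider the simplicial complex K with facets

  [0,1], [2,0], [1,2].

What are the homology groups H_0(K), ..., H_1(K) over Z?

H_0 = Z,  H_1 = Z.

Order the vertices as 0 < 1 < 2. Listing each simplex with vertices in this order, K has dimension 1 with simplices:

  0-simplices (3): [0], [1], [2]
  1-simplices (3): [0,1], [0,2], [1,2]

giving chain groups C_0 ≅ Z^3, C_1 ≅ Z^3.

The boundary map ∂_1: C_1 → C_0 maps an edge to its endpoints' difference, ∂[p,q] = q − p.
The resulting 3×3 matrix has rank 2, and its Smith normal form has invariant factors (1,1).

Reading off H_k = ker ∂_k / im ∂_{k+1}:

  H_0: rank C_0 − rank ∂_1 = 3 − 2 = 1, and the invariant factors of ∂_1 are all 1, so H_0 ≅ Z.
  H_1: rank ker ∂_1 − rank ∂_2 = (3 − 2) − 0 = 1, and there is no ∂_2, so H_1 ≅ Z.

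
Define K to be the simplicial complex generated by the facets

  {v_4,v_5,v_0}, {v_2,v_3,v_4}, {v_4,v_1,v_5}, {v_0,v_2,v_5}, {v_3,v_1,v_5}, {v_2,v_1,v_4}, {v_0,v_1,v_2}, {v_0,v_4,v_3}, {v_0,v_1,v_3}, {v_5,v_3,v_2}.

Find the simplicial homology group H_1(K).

Take the total order v_0 < v_1 < v_2 < v_3 < v_4 < v_5 on the vertex set. Then K (dimension 2) consists of the simplices:

  0-simplices (6): [v_0], [v_1], [v_2], [v_3], [v_4], [v_5]
  1-simplices (15): (15 of them)
  2-simplices (10): [v_0,v_1,v_2], [v_0,v_1,v_3], [v_0,v_2,v_5], [v_0,v_3,v_4], [v_0,v_4,v_5], [v_1,v_2,v_4], [v_1,v_3,v_5], [v_1,v_4,v_5], [v_2,v_3,v_4], [v_2,v_3,v_5]

giving chain groups C_0 ≅ Z^6, C_1 ≅ Z^15, C_2 ≅ Z^10.

The boundary map ∂_1: C_1 → C_0 maps an edge to its endpoints' difference, ∂[p,q] = q − p. For instance
  ∂[v_1,v_4] = [v_4] − [v_1].
The 6×15 boundary matrix has rank 5 and Smith normal form diag(1,1,1,1,1).

Boundary ∂_2: C_2 → C_1 acts by ∂[p,q,r] = [q,r] − [p,r] + [p,q]. For instance
  ∂[v_1,v_4,v_5] = [v_4,v_5] − [v_1,v_5] + [v_1,v_4],
  ∂[v_1,v_3,v_5] = [v_3,v_5] − [v_1,v_5] + [v_1,v_3].
This gives a 15×10 integer matrix of rank 10; reducing to Smith normal form yields diagonal entries (1,1,1,1,1,1,1,1,1,2).

Reading off H_k = ker ∂_k / im ∂_{k+1}:

  H_1: rank ker ∂_1 − rank ∂_2 = (15 − 5) − 10 = 0, and ∂_2 has invariant factor 2 > 1, so H_1 ≅ Z/2.

H_1 = Z/2.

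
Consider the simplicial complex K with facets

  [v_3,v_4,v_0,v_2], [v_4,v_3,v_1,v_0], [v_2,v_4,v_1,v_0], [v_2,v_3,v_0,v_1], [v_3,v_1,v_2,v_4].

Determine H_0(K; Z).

H_0 = Z.

Order the vertices as v_0 < v_1 < v_2 < v_3 < v_4. Listing each simplex with vertices in this order, K has dimension 3 with simplices:

  0-simplices (5): [v_0], [v_1], [v_2], [v_3], [v_4]
  1-simplices (10): [v_0,v_1], [v_0,v_2], [v_0,v_3], [v_0,v_4], [v_1,v_2], [v_1,v_3], [v_1,v_4], [v_2,v_3], [v_2,v_4], [v_3,v_4]
  2-simplices (10): [v_0,v_1,v_2], [v_0,v_1,v_3], [v_0,v_1,v_4], [v_0,v_2,v_3], [v_0,v_2,v_4], [v_0,v_3,v_4], [v_1,v_2,v_3], [v_1,v_2,v_4], [v_1,v_3,v_4], [v_2,v_3,v_4]
  3-simplices (5): [v_0,v_1,v_2,v_3], [v_0,v_1,v_2,v_4], [v_0,v_1,v_3,v_4], [v_0,v_2,v_3,v_4], [v_1,v_2,v_3,v_4]

so the chain groups are C_0 ≅ Z^5, C_1 ≅ Z^10, C_2 ≅ Z^10, C_3 ≅ Z^5.

∂_1: C_1 → C_0 sends each edge [p,q] (with p < q) to q − p.
As a 5×10 matrix over Z this has rank 4, with invariant factors (1,1,1,1).

∂_2: C_2 → C_1 acts by ∂[p,q,r] = [q,r] − [p,r] + [p,q]. For instance
  ∂[v_0,v_1,v_3] = [v_1,v_3] − [v_0,v_3] + [v_0,v_1],
  ∂[v_2,v_3,v_4] = [v_3,v_4] − [v_2,v_4] + [v_2,v_3].
The 10×10 boundary matrix has rank 6 and Smith normal form diag(1,1,1,1,1,1).

∂_3: C_3 → C_2 sends each 3-simplex σ to the alternating sum Σ_i (−1)^i (σ with its i-th vertex removed). For instance
  ∂[v_0,v_1,v_2,v_4] = [v_1,v_2,v_4] − [v_0,v_2,v_4] + [v_0,v_1,v_4] − [v_0,v_1,v_2],
  ∂[v_0,v_1,v_2,v_3] = [v_1,v_2,v_3] − [v_0,v_2,v_3] + [v_0,v_1,v_3] − [v_0,v_1,v_2].
As a 10×5 matrix over Z this has rank 4, with invariant factors (1,1,1,1).

Computing H_k = (kernel of ∂_k) / (image of ∂_{k+1}):

  H_0: rank C_0 − rank ∂_1 = 5 − 4 = 1, and the invariant factors of ∂_1 are all 1, so H_0 ≅ Z.

(K is a triangulation of the 3-sphere S^3.)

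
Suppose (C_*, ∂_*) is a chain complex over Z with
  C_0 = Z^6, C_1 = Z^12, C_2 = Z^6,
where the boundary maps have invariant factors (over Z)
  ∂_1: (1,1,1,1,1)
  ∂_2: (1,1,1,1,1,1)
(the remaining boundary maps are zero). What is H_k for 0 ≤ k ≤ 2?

H_0 = Z,  H_1 = Z,  H_2 = 0.

H_0: b_0 = 6 − 0 − 5 = 1; torsion from ∂_1 factors > 1: none. So H_0 = Z.
H_1: b_1 = 12 − 5 − 6 = 1; torsion from ∂_2 factors > 1: none. So H_1 = Z.
H_2: b_2 = 6 − 6 − 0 = 0; torsion from ∂_3 factors > 1: none. So H_2 = 0.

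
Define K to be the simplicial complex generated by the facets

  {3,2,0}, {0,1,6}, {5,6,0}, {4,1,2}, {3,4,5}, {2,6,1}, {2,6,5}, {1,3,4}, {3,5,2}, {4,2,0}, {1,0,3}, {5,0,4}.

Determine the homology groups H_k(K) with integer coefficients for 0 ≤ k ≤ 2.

Take the total order 0 < 1 < 2 < 3 < 4 < 5 < 6 on the vertex set. Then K (dimension 2) consists of the simplices:

  0-simplices (7): [0], [1], [2], [3], [4], [5], [6]
  1-simplices (18): [0,1], [0,2], [0,3], [0,4], [0,5], [0,6], [1,2], [1,3], [1,4], [1,6], [2,3], [2,4], [2,5], [2,6], [3,4], [3,5], [4,5], [5,6]
  2-simplices (12): [0,1,3], [0,1,6], [0,2,3], [0,2,4], [0,4,5], [0,5,6], [1,2,4], [1,2,6], [1,3,4], [2,3,5], [2,5,6], [3,4,5]

Hence C_0 ≅ Z^7, C_1 ≅ Z^18, C_2 ≅ Z^12.

The boundary map ∂_1: C_1 → C_0 sends each edge [p,q] (with p < q) to q − p. For instance
  ∂[0,1] = [1] − [0].
This gives a 7×18 integer matrix of rank 6; reducing to Smith normal form yields diagonal entries (1,1,1,1,1,1).

∂_2: C_2 → C_1 acts by ∂[p,q,r] = [q,r] − [p,r] + [p,q]. For instance
  ∂[0,2,4] = [2,4] − [0,4] + [0,2],
  ∂[0,2,3] = [2,3] − [0,3] + [0,2].
As a 18×12 matrix over Z this has rank 12, with invariant factors (1,1,1,1,1,1,1,1,1,1,1,2).

Now H_k = ker ∂_k / im ∂_{k+1}, so:

  H_0: rank C_0 − rank ∂_1 = 7 − 6 = 1, and the invariant factors of ∂_1 are all 1, so H_0 ≅ Z.
  H_1: rank ker ∂_1 − rank ∂_2 = (18 − 6) − 12 = 0, and ∂_2 has invariant factor 2 > 1, so H_1 ≅ Z/2.
  H_2: rank ker ∂_2 − rank ∂_3 = (12 − 12) − 0 = 0, and there is no ∂_3, so H_2 ≅ 0.

As a check, the Euler characteristic is 7 − 18 + 12 = 1, which agrees with 1 − 0 + 0 = 1.
(K is a triangulation of the real projective plane RP^2.)

H_0 = Z,  H_1 = Z/2,  H_2 = 0.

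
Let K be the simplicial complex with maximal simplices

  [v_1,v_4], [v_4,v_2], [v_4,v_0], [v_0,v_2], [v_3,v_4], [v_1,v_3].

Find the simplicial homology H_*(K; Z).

H_0 ≅ Z,  H_1 ≅ Z^2.

K has 5 vertices, 6 edges.
rank ∂_0 = 0, rank ∂_1 = 4 ⇒ b_0 = 5 − 0 − 4 = 1; all invariant factors of ∂_1 are 1 so no torsion. So H_0 ≅ Z.
rank ∂_1 = 4, rank ∂_2 = 0 ⇒ b_1 = 6 − 4 − 0 = 2. So H_1 ≅ Z^2.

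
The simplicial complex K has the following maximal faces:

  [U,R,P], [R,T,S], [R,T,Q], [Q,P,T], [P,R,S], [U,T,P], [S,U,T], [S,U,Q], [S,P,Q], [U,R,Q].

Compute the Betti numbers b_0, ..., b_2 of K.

Order the vertices as P < Q < R < S < T < U. Listing each simplex with vertices in this order, K has dimension 2 with simplices:

  0-simplices (6): P, Q, R, S, T, U
  1-simplices (15): PQ, PR, PS, PT, PU, QR, QS, QT, QU, RS, RT, RU, ST, SU, TU
  2-simplices (10): PQS, PQT, PRS, PRU, PTU, QRT, QRU, QSU, RST, STU

so the chain groups are C_0 ≅ Z^6, C_1 ≅ Z^15, C_2 ≅ Z^10.

The boundary map ∂_1: C_1 → C_0 maps an edge to its endpoints' difference, ∂[p,q] = q − p. For instance
  ∂PU = U − P.
This gives a 6×15 integer matrix of rank 5; reducing to Smith normal form yields diagonal entries (1,1,1,1,1).

The boundary map ∂_2: C_2 → C_1 acts by ∂[p,q,r] = [q,r] − [p,r] + [p,q]. For instance
  ∂PRU = RU − PU + PR,
  ∂QRU = RU − QU + QR.
The 15×10 boundary matrix has rank 10 and Smith normal form diag(1,1,1,1,1,1,1,1,1,2).

Reading off H_k = ker ∂_k / im ∂_{k+1}:

  H_0: rank C_0 − rank ∂_1 = 6 − 5 = 1, and the invariant factors of ∂_1 are all 1, so H_0 ≅ Z.
  H_1: rank ker ∂_1 − rank ∂_2 = (15 − 5) − 10 = 0, and ∂_2 has invariant factor 2 > 1, so H_1 ≅ Z/2.
  H_2: rank ker ∂_2 − rank ∂_3 = (10 − 10) − 0 = 0, and there is no ∂_3, so H_2 ≅ 0.

As a check, the Euler characteristic is 6 − 15 + 10 = 1, which agrees with 1 − 0 + 0 = 1.
(K is a triangulation of the real projective plane RP^2.)

Hence the Betti numbers are b_0 = 1, b_1 = 0, b_2 = 0.

b_0 = 1, b_1 = 0, b_2 = 0.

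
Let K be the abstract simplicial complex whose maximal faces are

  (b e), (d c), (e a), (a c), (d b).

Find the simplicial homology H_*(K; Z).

H_0 = Z,  H_1 = Z.

Order the vertices as a < b < c < d < e. Listing each simplex with vertices in this order, K has dimension 1 with simplices:

  0-simplices (5): a, b, c, d, e
  1-simplices (5): ac, ae, bd, be, cd

Hence C_0 ≅ Z^5, C_1 ≅ Z^5.

Boundary ∂_1: C_1 → C_0 maps an edge to its endpoints' difference, ∂[p,q] = q − p. For instance
  ∂bd = d − b.
This gives a 5×5 integer matrix of rank 4; reducing to Smith normal form yields diagonal entries (1,1,1,1).

Reading off H_k = ker ∂_k / im ∂_{k+1}:

  H_0: rank C_0 − rank ∂_1 = 5 − 4 = 1, and the invariant factors of ∂_1 are all 1, so H_0 ≅ Z.
  H_1: rank ker ∂_1 − rank ∂_2 = (5 − 4) − 0 = 1, and there is no ∂_2, so H_1 ≅ Z.

As a check, the Euler characteristic is 5 − 5 = 0, which agrees with 1 − 1 = 0.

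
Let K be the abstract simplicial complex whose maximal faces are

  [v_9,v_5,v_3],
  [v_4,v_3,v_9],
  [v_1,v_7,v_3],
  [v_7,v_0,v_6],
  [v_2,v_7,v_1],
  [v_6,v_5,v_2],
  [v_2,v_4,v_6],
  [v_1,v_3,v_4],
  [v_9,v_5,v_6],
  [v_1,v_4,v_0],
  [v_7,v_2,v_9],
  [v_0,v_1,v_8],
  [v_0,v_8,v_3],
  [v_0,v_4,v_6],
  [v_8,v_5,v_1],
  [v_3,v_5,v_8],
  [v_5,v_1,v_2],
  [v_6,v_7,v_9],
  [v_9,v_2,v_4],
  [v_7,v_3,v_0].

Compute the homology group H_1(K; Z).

H_1 = Z ⊕ Z/2.

K has 10 vertices, 30 edges, 20 triangles.
rank ∂_1 = 9, rank ∂_2 = 20 ⇒ b_1 = 30 − 9 − 20 = 1; ∂_2 has invariant factor(s) [2] giving torsion. So H_1 = Z ⊕ Z/2.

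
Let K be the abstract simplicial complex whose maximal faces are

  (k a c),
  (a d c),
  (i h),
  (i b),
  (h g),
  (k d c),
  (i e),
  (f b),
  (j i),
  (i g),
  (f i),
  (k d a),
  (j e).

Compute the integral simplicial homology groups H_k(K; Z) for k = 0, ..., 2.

Fix the vertex order a < b < c < d < e < f < g < h < i < j < k and write every simplex with vertices in increasing order. Then dim K = 2 and the simplices of K are:

  0-simplices (11): a, b, c, d, e, f, g, h, i, j, k
  1-simplices (15): ac, ad, ak, bf, bi, cd, ck, dk, ei, ej, fi, gh, gi, hi, ij
  2-simplices (4): acd, ack, adk, cdk

Hence C_0 ≅ Z^11, C_1 ≅ Z^15, C_2 ≅ Z^4.

Boundary ∂_1: C_1 → C_0 sends each edge [p,q] (with p < q) to q − p. For instance
  ∂ak = k − a.
The 11×15 boundary matrix has rank 9 and Smith normal form diag(1,1,1,1,1,1,1,1,1).

Boundary ∂_2: C_2 → C_1 acts by ∂[p,q,r] = [q,r] − [p,r] + [p,q]. For instance
  ∂ack = ck − ak + ac,
  ∂cdk = dk − ck + cd.
The 15×4 boundary matrix has rank 3 and Smith normal form diag(1,1,1).

Computing H_k = (kernel of ∂_k) / (image of ∂_{k+1}):

  H_0: rank C_0 − rank ∂_1 = 11 − 9 = 2, and the invariant factors of ∂_1 are all 1, so H_0 ≅ Z^2.
  H_1: rank ker ∂_1 − rank ∂_2 = (15 − 9) − 3 = 3, and the invariant factors of ∂_2 are all 1, so H_1 ≅ Z^3.
  H_2: rank ker ∂_2 − rank ∂_3 = (4 − 3) − 0 = 1, and there is no ∂_3, so H_2 ≅ Z.

(K is a triangulation of the disjoint union of a wedge of 3 circles and the 2-sphere S^2.)

H_0 = Z^2,  H_1 = Z^3,  H_2 = Z.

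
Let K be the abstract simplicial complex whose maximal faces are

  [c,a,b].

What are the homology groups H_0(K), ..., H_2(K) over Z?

Order the vertices as a < b < c. Listing each simplex with vertices in this order, K has dimension 2 with simplices:

  0-simplices (3): a, b, c
  1-simplices (3): ab, ac, bc
  2-simplices (1): abc

so the chain groups are C_0 ≅ Z^3, C_1 ≅ Z^3, C_2 ≅ Z^1.

Boundary ∂_1: C_1 → C_0 is given by ∂[p,q] = [q] − [p]. For instance
  ∂bc = c − b.
This gives a 3×3 integer matrix of rank 2; reducing to Smith normal form yields diagonal entries (1,1).

The boundary map ∂_2: C_2 → C_1 acts by ∂[p,q,r] = [q,r] − [p,r] + [p,q]. For instance
  ∂abc = bc − ac + ab.
The 3×1 boundary matrix has rank 1 and Smith normal form diag(1).

Now H_k = ker ∂_k / im ∂_{k+1}, so:

  H_0: rank C_0 − rank ∂_1 = 3 − 2 = 1, and the invariant factors of ∂_1 are all 1, so H_0 = Z.
  H_1: rank ker ∂_1 − rank ∂_2 = (3 − 2) − 1 = 0, and the invariant factors of ∂_2 are all 1, so H_1 = 0.
  H_2: rank ker ∂_2 − rank ∂_3 = (1 − 1) − 0 = 0, and there is no ∂_3, so H_2 = 0.

(K is a triangulation of the 2-simplex.)

H_0 ≅ Z,  H_1 = 0,  H_2 = 0.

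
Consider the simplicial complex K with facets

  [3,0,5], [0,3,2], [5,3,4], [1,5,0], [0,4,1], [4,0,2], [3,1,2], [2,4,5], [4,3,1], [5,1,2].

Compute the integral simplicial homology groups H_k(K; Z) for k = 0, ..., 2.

H_0 ≅ Z,  H_1 ≅ Z_2,  H_2 = 0.

We work with the vertex ordering 0 < 1 < 2 < 3 < 4 < 5. The simplices of K, each written with vertices in increasing order, are:

  0-simplices (6): [0], [1], [2], [3], [4], [5]
  1-simplices (15): [0,1], [0,2], [0,3], [0,4], [0,5], [1,2], [1,3], [1,4], [1,5], [2,3], [2,4], [2,5], [3,4], [3,5], [4,5]
  2-simplices (10): [0,1,4], [0,1,5], [0,2,3], [0,2,4], [0,3,5], [1,2,3], [1,2,5], [1,3,4], [2,4,5], [3,4,5]

Hence C_0 ≅ Z^6, C_1 ≅ Z^15, C_2 ≅ Z^10.

∂_1: C_1 → C_0 maps an edge to its endpoints' difference, ∂[p,q] = q − p. For instance
  ∂[2,5] = [5] − [2].
This gives a 6×15 integer matrix of rank 5; reducing to Smith normal form yields diagonal entries (1,1,1,1,1).

Boundary ∂_2: C_2 → C_1 maps a triangle to the signed sum of its edges. For instance
  ∂[1,2,5] = [2,5] − [1,5] + [1,2],
  ∂[1,2,3] = [2,3] − [1,3] + [1,2].
The 15×10 boundary matrix has rank 10 and Smith normal form diag(1,1,1,1,1,1,1,1,1,2).

Computing H_k = (kernel of ∂_k) / (image of ∂_{k+1}):

  H_0: rank C_0 − rank ∂_1 = 6 − 5 = 1, and the invariant factors of ∂_1 are all 1, so H_0 ≅ Z.
  H_1: rank ker ∂_1 − rank ∂_2 = (15 − 5) − 10 = 0, and ∂_2 has invariant factor 2 > 1, so H_1 ≅ Z_2.
  H_2: rank ker ∂_2 − rank ∂_3 = (10 − 10) − 0 = 0, and there is no ∂_3, so H_2 ≅ 0.

As a check, the Euler characteristic is 6 − 15 + 10 = 1, which agrees with 1 − 0 + 0 = 1.
(K is a triangulation of the real projective plane RP^2.)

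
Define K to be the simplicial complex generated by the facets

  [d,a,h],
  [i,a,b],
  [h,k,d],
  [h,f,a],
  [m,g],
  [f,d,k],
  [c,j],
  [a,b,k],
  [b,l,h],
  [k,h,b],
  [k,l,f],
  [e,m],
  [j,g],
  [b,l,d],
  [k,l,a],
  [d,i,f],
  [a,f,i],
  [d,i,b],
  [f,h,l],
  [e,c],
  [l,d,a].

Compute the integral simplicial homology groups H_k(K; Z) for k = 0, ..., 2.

K has 13 vertices, 29 edges, 16 triangles.
rank ∂_0 = 0, rank ∂_1 = 11 ⇒ b_0 = 13 − 0 − 11 = 2; all invariant factors of ∂_1 are 1 so no torsion. So H_0 ≅ Z^2.
rank ∂_1 = 11, rank ∂_2 = 15 ⇒ b_1 = 29 − 11 − 15 = 3; all invariant factors of ∂_2 are 1 so no torsion. So H_1 ≅ Z^3.
rank ∂_2 = 15, rank ∂_3 = 0 ⇒ b_2 = 16 − 15 − 0 = 1. So H_2 ≅ Z.

H_0 = Z^2,  H_1 = Z^3,  H_2 = Z.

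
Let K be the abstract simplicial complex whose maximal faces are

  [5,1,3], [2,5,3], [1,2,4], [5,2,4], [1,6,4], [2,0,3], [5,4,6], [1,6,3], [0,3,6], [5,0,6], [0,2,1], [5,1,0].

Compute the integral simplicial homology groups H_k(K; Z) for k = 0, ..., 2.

Order the vertices as 0 < 1 < 2 < 3 < 4 < 5 < 6. Listing each simplex with vertices in this order, K has dimension 2 with simplices:

  0-simplices (7): [0], [1], [2], [3], [4], [5], [6]
  1-simplices (18): [0,1], [0,2], [0,3], [0,5], [0,6], [1,2], [1,3], [1,4], [1,5], [1,6], [2,3], [2,4], [2,5], [3,5], [3,6], [4,5], [4,6], [5,6]
  2-simplices (12): [0,1,2], [0,1,5], [0,2,3], [0,3,6], [0,5,6], [1,2,4], [1,3,5], [1,3,6], [1,4,6], [2,3,5], [2,4,5], [4,5,6]

Hence C_0 ≅ Z^7, C_1 ≅ Z^18, C_2 ≅ Z^12.

Boundary ∂_1: C_1 → C_0 is given by ∂[p,q] = [q] − [p].
The resulting 7×18 matrix has rank 6, and its Smith normal form has invariant factors (1,1,1,1,1,1).

Boundary ∂_2: C_2 → C_1 acts by ∂[p,q,r] = [q,r] − [p,r] + [p,q]. For instance
  ∂[2,4,5] = [4,5] − [2,5] + [2,4],
  ∂[2,3,5] = [3,5] − [2,5] + [2,3].
This gives a 18×12 integer matrix of rank 12; reducing to Smith normal form yields diagonal entries (1,1,1,1,1,1,1,1,1,1,1,2).

From H_k ≅ ker(∂_k) / im(∂_{k+1}) we obtain:

  H_0: rank C_0 − rank ∂_1 = 7 − 6 = 1, and the invariant factors of ∂_1 are all 1, so H_0 = Z.
  H_1: rank ker ∂_1 − rank ∂_2 = (18 − 6) − 12 = 0, and ∂_2 has invariant factor 2 > 1, so H_1 = Z/2Z.
  H_2: rank ker ∂_2 − rank ∂_3 = (12 − 12) − 0 = 0, and there is no ∂_3, so H_2 = 0.

As a check, the Euler characteristic is 7 − 18 + 12 = 1, which agrees with 1 − 0 + 0 = 1.

H_0 = Z,  H_1 = Z/2Z,  H_2 = 0.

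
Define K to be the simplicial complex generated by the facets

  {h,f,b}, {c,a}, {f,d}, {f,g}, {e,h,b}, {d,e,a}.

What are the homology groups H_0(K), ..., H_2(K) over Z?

H_0 ≅ Z,  H_1 ≅ Z,  H_2 = 0.

Take the total order a < b < c < d < e < f < g < h on the vertex set. Then K (dimension 2) consists of the simplices:

  0-simplices (8): a, b, c, d, e, f, g, h
  1-simplices (11): ac, ad, ae, be, bf, bh, de, df, eh, fg, fh
  2-simplices (3): ade, beh, bfh

giving chain groups C_0 ≅ Z^8, C_1 ≅ Z^11, C_2 ≅ Z^3.

Boundary ∂_1: C_1 → C_0 sends each edge [p,q] (with p < q) to q − p.
This gives a 8×11 integer matrix of rank 7; reducing to Smith normal form yields diagonal entries (1,1,1,1,1,1,1).

Boundary ∂_2: C_2 → C_1 sends each 2-simplex [p,q,r] to [q,r] − [p,r] + [p,q]. For instance
  ∂bfh = fh − bh + bf,
  ∂beh = eh − bh + be.
As a 11×3 matrix over Z this has rank 3, with invariant factors (1,1,1).

Reading off H_k = ker ∂_k / im ∂_{k+1}:

  H_0: rank C_0 − rank ∂_1 = 8 − 7 = 1, and the invariant factors of ∂_1 are all 1, so H_0 ≅ Z.
  H_1: rank ker ∂_1 − rank ∂_2 = (11 − 7) − 3 = 1, and the invariant factors of ∂_2 are all 1, so H_1 ≅ Z.
  H_2: rank ker ∂_2 − rank ∂_3 = (3 − 3) − 0 = 0, and there is no ∂_3, so H_2 ≅ 0.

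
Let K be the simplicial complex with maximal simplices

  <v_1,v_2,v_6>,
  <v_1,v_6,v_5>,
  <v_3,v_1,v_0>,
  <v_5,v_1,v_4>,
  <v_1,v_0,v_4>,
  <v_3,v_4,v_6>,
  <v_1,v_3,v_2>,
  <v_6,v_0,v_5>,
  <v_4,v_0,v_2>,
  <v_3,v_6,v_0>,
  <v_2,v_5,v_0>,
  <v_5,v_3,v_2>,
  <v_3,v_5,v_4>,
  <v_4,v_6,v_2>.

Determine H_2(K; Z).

Fix the vertex order v_0 < v_1 < v_2 < v_3 < v_4 < v_5 < v_6 and write every simplex with vertices in increasing order. Then dim K = 2 and the simplices of K are:

  0-simplices (7): [v_0], [v_1], [v_2], [v_3], [v_4], [v_5], [v_6]
  1-simplices (21): (21 of them)
  2-simplices (14): (14 of them)

so the chain groups are C_0 ≅ Z^7, C_1 ≅ Z^21, C_2 ≅ Z^14.

Boundary ∂_1: C_1 → C_0 is given by ∂[p,q] = [q] − [p].
The 7×21 boundary matrix has rank 6 and Smith normal form diag(1,1,1,1,1,1).

∂_2: C_2 → C_1 sends each 2-simplex [p,q,r] to [q,r] − [p,r] + [p,q]. For instance
  ∂[v_3,v_4,v_5] = [v_4,v_5] − [v_3,v_5] + [v_3,v_4],
  ∂[v_2,v_3,v_5] = [v_3,v_5] − [v_2,v_5] + [v_2,v_3].
As a 21×14 matrix over Z this has rank 13, with invariant factors (1,1,1,1,1,1,1,1,1,1,1,1,1).

Now H_k = ker ∂_k / im ∂_{k+1}, so:

  H_2: rank ker ∂_2 − rank ∂_3 = (14 − 13) − 0 = 1, and there is no ∂_3, so H_2 = Z.

(K is a triangulation of the torus T^2.)

H_2 ≅ Z.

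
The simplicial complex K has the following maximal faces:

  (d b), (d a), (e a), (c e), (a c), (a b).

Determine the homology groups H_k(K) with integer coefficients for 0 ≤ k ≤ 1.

Order the vertices as a < b < c < d < e. Listing each simplex with vertices in this order, K has dimension 1 with simplices:

  0-simplices (5): a, b, c, d, e
  1-simplices (6): ab, ac, ad, ae, bd, ce

Hence C_0 ≅ Z^5, C_1 ≅ Z^6.

∂_1: C_1 → C_0 maps an edge to its endpoints' difference, ∂[p,q] = q − p.
This gives a 5×6 integer matrix of rank 4; reducing to Smith normal form yields diagonal entries (1,1,1,1).

Now H_k = ker ∂_k / im ∂_{k+1}, so:

  H_0: rank C_0 − rank ∂_1 = 5 − 4 = 1, and the invariant factors of ∂_1 are all 1, so H_0 = Z.
  H_1: rank ker ∂_1 − rank ∂_2 = (6 − 4) − 0 = 2, and there is no ∂_2, so H_1 = Z^2.

H_0 ≅ Z,  H_1 ≅ Z^2.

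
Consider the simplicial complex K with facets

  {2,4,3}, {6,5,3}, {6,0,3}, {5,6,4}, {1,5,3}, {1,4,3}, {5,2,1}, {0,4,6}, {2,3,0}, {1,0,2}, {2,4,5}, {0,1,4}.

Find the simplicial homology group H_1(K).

Fix the vertex order 0 < 1 < 2 < 3 < 4 < 5 < 6 and write every simplex with vertices in increasing order. Then dim K = 2 and the simplices of K are:

  0-simplices (7): [0], [1], [2], [3], [4], [5], [6]
  1-simplices (18): [0,1], [0,2], [0,3], [0,4], [0,6], [1,2], [1,3], [1,4], [1,5], [2,3], [2,4], [2,5], [3,4], [3,5], [3,6], [4,5], [4,6], [5,6]
  2-simplices (12): [0,1,2], [0,1,4], [0,2,3], [0,3,6], [0,4,6], [1,2,5], [1,3,4], [1,3,5], [2,3,4], [2,4,5], [3,5,6], [4,5,6]

so the chain groups are C_0 ≅ Z^7, C_1 ≅ Z^18, C_2 ≅ Z^12.

The boundary map ∂_1: C_1 → C_0 maps an edge to its endpoints' difference, ∂[p,q] = q − p.
The 7×18 boundary matrix has rank 6 and Smith normal form diag(1,1,1,1,1,1).

Boundary ∂_2: C_2 → C_1 acts by ∂[p,q,r] = [q,r] − [p,r] + [p,q]. For instance
  ∂[1,3,5] = [3,5] − [1,5] + [1,3],
  ∂[2,3,4] = [3,4] − [2,4] + [2,3].
The 18×12 boundary matrix has rank 12 and Smith normal form diag(1,1,1,1,1,1,1,1,1,1,1,2).

From H_k ≅ ker(∂_k) / im(∂_{k+1}) we obtain:

  H_1: rank ker ∂_1 − rank ∂_2 = (18 − 6) − 12 = 0, and ∂_2 has invariant factor 2 > 1, so H_1 = Z/2Z.

(K is a triangulation of the real projective plane RP^2.)

H_1 = Z/2Z.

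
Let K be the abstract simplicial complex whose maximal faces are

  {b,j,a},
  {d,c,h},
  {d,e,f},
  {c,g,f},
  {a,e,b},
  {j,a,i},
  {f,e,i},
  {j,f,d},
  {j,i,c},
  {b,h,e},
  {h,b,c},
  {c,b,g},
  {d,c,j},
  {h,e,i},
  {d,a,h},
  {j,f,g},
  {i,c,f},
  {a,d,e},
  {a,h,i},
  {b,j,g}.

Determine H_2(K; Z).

H_2 = 0.

K has 10 vertices, 30 edges, 20 triangles.
rank ∂_2 = 20, rank ∂_3 = 0 ⇒ b_2 = 20 − 20 − 0 = 0. So H_2 ≅ 0.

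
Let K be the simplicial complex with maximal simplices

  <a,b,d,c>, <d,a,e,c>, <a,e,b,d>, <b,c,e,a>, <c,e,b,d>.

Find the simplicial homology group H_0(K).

We work with the vertex ordering a < b < c < d < e. The simplices of K, each written with vertices in increasing order, are:

  0-simplices (5): a, b, c, d, e
  1-simplices (10): ab, ac, ad, ae, bc, bd, be, cd, ce, de
  2-simplices (10): abc, abd, abe, acd, ace, ade, bcd, bce, bde, cde
  3-simplices (5): abcd, abce, abde, acde, bcde

giving chain groups C_0 ≅ Z^5, C_1 ≅ Z^10, C_2 ≅ Z^10, C_3 ≅ Z^5.

Boundary ∂_1: C_1 → C_0 maps an edge to its endpoints' difference, ∂[p,q] = q − p.
The resulting 5×10 matrix has rank 4, and its Smith normal form has invariant factors (1,1,1,1).

Boundary ∂_2: C_2 → C_1 acts by ∂[p,q,r] = [q,r] − [p,r] + [p,q]. For instance
  ∂abc = bc − ac + ab,
  ∂abe = be − ae + ab.
The 10×10 boundary matrix has rank 6 and Smith normal form diag(1,1,1,1,1,1).

∂_3: C_3 → C_2 sends each 3-simplex σ to the alternating sum Σ_i (−1)^i (σ with its i-th vertex removed). For instance
  ∂abde = bde − ade + abe − abd,
  ∂bcde = cde − bde + bce − bcd.
This gives a 10×5 integer matrix of rank 4; reducing to Smith normal form yields diagonal entries (1,1,1,1).

From H_k ≅ ker(∂_k) / im(∂_{k+1}) we obtain:

  H_0: rank C_0 − rank ∂_1 = 5 − 4 = 1, and the invariant factors of ∂_1 are all 1, so H_0 = Z.

H_0 ≅ Z.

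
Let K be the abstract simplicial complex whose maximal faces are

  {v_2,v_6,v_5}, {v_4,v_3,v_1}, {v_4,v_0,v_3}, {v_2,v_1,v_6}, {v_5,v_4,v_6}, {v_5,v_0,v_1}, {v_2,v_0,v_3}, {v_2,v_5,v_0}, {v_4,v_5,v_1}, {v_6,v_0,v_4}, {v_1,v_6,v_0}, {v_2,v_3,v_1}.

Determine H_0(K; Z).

Fix the vertex order v_0 < v_1 < v_2 < v_3 < v_4 < v_5 < v_6 and write every simplex with vertices in increasing order. Then dim K = 2 and the simplices of K are:

  0-simplices (7): [v_0], [v_1], [v_2], [v_3], [v_4], [v_5], [v_6]
  1-simplices (18): (18 of them)
  2-simplices (12): (12 of them)

so the chain groups are C_0 ≅ Z^7, C_1 ≅ Z^18, C_2 ≅ Z^12.

The boundary map ∂_1: C_1 → C_0 sends each edge [p,q] (with p < q) to q − p. For instance
  ∂[v_1,v_2] = [v_2] − [v_1].
The 7×18 boundary matrix has rank 6 and Smith normal form diag(1,1,1,1,1,1).

∂_2: C_2 → C_1 sends each 2-simplex [p,q,r] to [q,r] − [p,r] + [p,q]. For instance
  ∂[v_0,v_3,v_4] = [v_3,v_4] − [v_0,v_4] + [v_0,v_3],
  ∂[v_0,v_1,v_6] = [v_1,v_6] − [v_0,v_6] + [v_0,v_1].
As a 18×12 matrix over Z this has rank 12, with invariant factors (1,1,1,1,1,1,1,1,1,1,1,2).

Reading off H_k = ker ∂_k / im ∂_{k+1}:

  H_0: rank C_0 − rank ∂_1 = 7 − 6 = 1, and the invariant factors of ∂_1 are all 1, so H_0 = Z.

H_0 = Z.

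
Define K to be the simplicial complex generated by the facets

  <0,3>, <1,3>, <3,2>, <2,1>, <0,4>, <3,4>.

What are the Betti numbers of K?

K has 5 vertices, 6 edges.
rank ∂_0 = 0, rank ∂_1 = 4 ⇒ b_0 = 5 − 0 − 4 = 1; all invariant factors of ∂_1 are 1 so no torsion. So H_0 ≅ Z.
rank ∂_1 = 4, rank ∂_2 = 0 ⇒ b_1 = 6 − 4 − 0 = 2. So H_1 ≅ Z^2.

b_0 = 1, b_1 = 2.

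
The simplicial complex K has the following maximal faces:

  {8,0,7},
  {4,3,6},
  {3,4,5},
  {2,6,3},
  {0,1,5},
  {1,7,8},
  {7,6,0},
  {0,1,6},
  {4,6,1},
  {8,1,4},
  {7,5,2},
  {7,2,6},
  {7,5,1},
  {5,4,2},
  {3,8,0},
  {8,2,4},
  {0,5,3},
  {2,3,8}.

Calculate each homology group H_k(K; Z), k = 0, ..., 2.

H_0 = Z,  H_1 = Z ⊕ Z_2,  H_2 = 0.

Take the total order 0 < 1 < 2 < 3 < 4 < 5 < 6 < 7 < 8 on the vertex set. Then K (dimension 2) consists of the simplices:

  0-simplices (9): [0], [1], [2], [3], [4], [5], [6], [7], [8]
  1-simplices (27): (27 of them)
  2-simplices (18): [0,1,5], [0,1,6], [0,3,5], [0,3,8], [0,6,7], [0,7,8], [1,4,6], [1,4,8], [1,5,7], [1,7,8], [2,3,6], [2,3,8], [2,4,5], [2,4,8], [2,5,7], [2,6,7], [3,4,5], [3,4,6]

Hence C_0 ≅ Z^9, C_1 ≅ Z^27, C_2 ≅ Z^18.

The boundary map ∂_1: C_1 → C_0 sends each edge [p,q] (with p < q) to q − p. For instance
  ∂[4,6] = [6] − [4].
This gives a 9×27 integer matrix of rank 8; reducing to Smith normal form yields diagonal entries (1,1,1,1,1,1,1,1).

The boundary map ∂_2: C_2 → C_1 sends each 2-simplex [p,q,r] to [q,r] − [p,r] + [p,q]. For instance
  ∂[0,7,8] = [7,8] − [0,8] + [0,7],
  ∂[0,3,5] = [3,5] − [0,5] + [0,3].
The resulting 27×18 matrix has rank 18, and its Smith normal form has invariant factors (1,1,1,1,1,1,1,1,1,1,1,1,1,1,1,1,1,2).

Reading off H_k = ker ∂_k / im ∂_{k+1}:

  H_0: rank C_0 − rank ∂_1 = 9 − 8 = 1, and the invariant factors of ∂_1 are all 1, so H_0 ≅ Z.
  H_1: rank ker ∂_1 − rank ∂_2 = (27 − 8) − 18 = 1, and ∂_2 has invariant factor 2 > 1, so H_1 ≅ Z ⊕ Z_2.
  H_2: rank ker ∂_2 − rank ∂_3 = (18 − 18) − 0 = 0, and there is no ∂_3, so H_2 ≅ 0.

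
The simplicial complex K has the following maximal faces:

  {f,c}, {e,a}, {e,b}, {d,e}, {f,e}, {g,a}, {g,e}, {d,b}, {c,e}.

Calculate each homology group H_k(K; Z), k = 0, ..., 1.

Order the vertices as a < b < c < d < e < f < g. Listing each simplex with vertices in this order, K has dimension 1 with simplices:

  0-simplices (7): a, b, c, d, e, f, g
  1-simplices (9): ae, ag, bd, be, ce, cf, de, ef, eg

giving chain groups C_0 ≅ Z^7, C_1 ≅ Z^9.

∂_1: C_1 → C_0 sends each edge [p,q] (with p < q) to q − p. For instance
  ∂de = e − d.
The resulting 7×9 matrix has rank 6, and its Smith normal form has invariant factors (1,1,1,1,1,1).

Computing H_k = (kernel of ∂_k) / (image of ∂_{k+1}):

  H_0: rank C_0 − rank ∂_1 = 7 − 6 = 1, and the invariant factors of ∂_1 are all 1, so H_0 = Z.
  H_1: rank ker ∂_1 − rank ∂_2 = (9 − 6) − 0 = 3, and there is no ∂_2, so H_1 = Z^3.

As a check, the Euler characteristic is 7 − 9 = -2, which agrees with 1 − 3 = -2.

H_0 = Z,  H_1 = Z^3.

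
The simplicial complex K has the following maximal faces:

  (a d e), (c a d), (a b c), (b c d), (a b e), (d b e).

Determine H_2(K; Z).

We work with the vertex ordering a < b < c < d < e. The simplices of K, each written with vertices in increasing order, are:

  0-simplices (5): a, b, c, d, e
  1-simplices (9): ab, ac, ad, ae, bc, bd, be, cd, de
  2-simplices (6): abc, abe, acd, ade, bcd, bde

giving chain groups C_0 ≅ Z^5, C_1 ≅ Z^9, C_2 ≅ Z^6.

∂_1: C_1 → C_0 is given by ∂[p,q] = [q] − [p].
The 5×9 boundary matrix has rank 4 and Smith normal form diag(1,1,1,1).

The boundary map ∂_2: C_2 → C_1 maps a triangle to the signed sum of its edges. For instance
  ∂acd = cd − ad + ac,
  ∂ade = de − ae + ad.
This gives a 9×6 integer matrix of rank 5; reducing to Smith normal form yields diagonal entries (1,1,1,1,1).

Reading off H_k = ker ∂_k / im ∂_{k+1}:

  H_2: rank ker ∂_2 − rank ∂_3 = (6 − 5) − 0 = 1, and there is no ∂_3, so H_2 = Z.

H_2 ≅ Z.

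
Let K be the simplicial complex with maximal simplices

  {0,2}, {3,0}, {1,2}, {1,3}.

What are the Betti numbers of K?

b_0 = 1, b_1 = 1.

K has 4 vertices, 4 edges.
rank ∂_0 = 0, rank ∂_1 = 3 ⇒ b_0 = 4 − 0 − 3 = 1; all invariant factors of ∂_1 are 1 so no torsion. So H_0 = Z.
rank ∂_1 = 3, rank ∂_2 = 0 ⇒ b_1 = 4 − 3 − 0 = 1. So H_1 = Z.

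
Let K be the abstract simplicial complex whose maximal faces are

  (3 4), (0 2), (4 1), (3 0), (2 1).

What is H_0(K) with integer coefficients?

H_0 ≅ Z.

K has 5 vertices, 5 edges.
rank ∂_0 = 0, rank ∂_1 = 4 ⇒ b_0 = 5 − 0 − 4 = 1; all invariant factors of ∂_1 are 1 so no torsion. So H_0 = Z.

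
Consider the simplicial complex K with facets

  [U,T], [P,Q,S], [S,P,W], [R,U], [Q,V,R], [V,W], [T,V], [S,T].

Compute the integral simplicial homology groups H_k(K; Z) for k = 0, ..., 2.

We work with the vertex ordering P < Q < R < S < T < U < V < W. The simplices of K, each written with vertices in increasing order, are:

  0-simplices (8): P, Q, R, S, T, U, V, W
  1-simplices (13): PQ, PS, PW, QR, QS, QV, RU, RV, ST, SW, TU, TV, VW
  2-simplices (3): PQS, PSW, QRV

so the chain groups are C_0 ≅ Z^8, C_1 ≅ Z^13, C_2 ≅ Z^3.

The boundary map ∂_1: C_1 → C_0 is given by ∂[p,q] = [q] − [p]. For instance
  ∂RV = V − R.
This gives a 8×13 integer matrix of rank 7; reducing to Smith normal form yields diagonal entries (1,1,1,1,1,1,1).

The boundary map ∂_2: C_2 → C_1 sends each 2-simplex [p,q,r] to [q,r] − [p,r] + [p,q]. For instance
  ∂QRV = RV − QV + QR,
  ∂PQS = QS − PS + PQ.
The 13×3 boundary matrix has rank 3 and Smith normal form diag(1,1,1).

Computing H_k = (kernel of ∂_k) / (image of ∂_{k+1}):

  H_0: rank C_0 − rank ∂_1 = 8 − 7 = 1, and the invariant factors of ∂_1 are all 1, so H_0 = Z.
  H_1: rank ker ∂_1 − rank ∂_2 = (13 − 7) − 3 = 3, and the invariant factors of ∂_2 are all 1, so H_1 = Z^3.
  H_2: rank ker ∂_2 − rank ∂_3 = (3 − 3) − 0 = 0, and there is no ∂_3, so H_2 = 0.

H_0 = Z,  H_1 = Z^3,  H_2 = 0.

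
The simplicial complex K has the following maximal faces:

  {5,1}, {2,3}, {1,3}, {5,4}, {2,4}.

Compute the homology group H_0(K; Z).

H_0 ≅ Z.

Take the total order 1 < 2 < 3 < 4 < 5 on the vertex set. Then K (dimension 1) consists of the simplices:

  0-simplices (5): [1], [2], [3], [4], [5]
  1-simplices (5): [1,3], [1,5], [2,3], [2,4], [4,5]

Hence C_0 ≅ Z^5, C_1 ≅ Z^5.

∂_1: C_1 → C_0 maps an edge to its endpoints' difference, ∂[p,q] = q − p. For instance
  ∂[2,4] = [4] − [2].
The resulting 5×5 matrix has rank 4, and its Smith normal form has invariant factors (1,1,1,1).

Computing H_k = (kernel of ∂_k) / (image of ∂_{k+1}):

  H_0: rank C_0 − rank ∂_1 = 5 − 4 = 1, and the invariant factors of ∂_1 are all 1, so H_0 ≅ Z.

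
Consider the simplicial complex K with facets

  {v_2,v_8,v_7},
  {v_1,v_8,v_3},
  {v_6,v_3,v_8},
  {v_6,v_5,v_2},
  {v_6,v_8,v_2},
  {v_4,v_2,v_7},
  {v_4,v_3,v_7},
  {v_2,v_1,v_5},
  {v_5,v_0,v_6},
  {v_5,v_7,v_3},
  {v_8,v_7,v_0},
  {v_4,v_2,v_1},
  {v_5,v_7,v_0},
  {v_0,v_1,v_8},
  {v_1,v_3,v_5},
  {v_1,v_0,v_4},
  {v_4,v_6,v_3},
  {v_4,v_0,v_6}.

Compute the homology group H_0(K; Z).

Take the total order v_0 < v_1 < v_2 < v_3 < v_4 < v_5 < v_6 < v_7 < v_8 on the vertex set. Then K (dimension 2) consists of the simplices:

  0-simplices (9): [v_0], [v_1], [v_2], [v_3], [v_4], [v_5], [v_6], [v_7], [v_8]
  1-simplices (27): (27 of them)
  2-simplices (18): (18 of them)

giving chain groups C_0 ≅ Z^9, C_1 ≅ Z^27, C_2 ≅ Z^18.

The boundary map ∂_1: C_1 → C_0 is given by ∂[p,q] = [q] − [p].
As a 9×27 matrix over Z this has rank 8, with invariant factors (1,1,1,1,1,1,1,1).

The boundary map ∂_2: C_2 → C_1 maps a triangle to the signed sum of its edges. For instance
  ∂[v_1,v_3,v_8] = [v_3,v_8] − [v_1,v_8] + [v_1,v_3],
  ∂[v_2,v_4,v_7] = [v_4,v_7] − [v_2,v_7] + [v_2,v_4].
The resulting 27×18 matrix has rank 17, and its Smith normal form has invariant factors (1,1,1,1,1,1,1,1,1,1,1,1,1,1,1,1,1).

Reading off H_k = ker ∂_k / im ∂_{k+1}:

  H_0: rank C_0 − rank ∂_1 = 9 − 8 = 1, and the invariant factors of ∂_1 are all 1, so H_0 = Z.

H_0 ≅ Z.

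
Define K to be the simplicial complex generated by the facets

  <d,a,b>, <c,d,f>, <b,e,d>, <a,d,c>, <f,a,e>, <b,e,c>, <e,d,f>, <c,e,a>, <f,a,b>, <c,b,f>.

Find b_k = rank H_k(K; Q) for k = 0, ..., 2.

K has 6 vertices, 15 edges, 10 triangles.
rank ∂_0 = 0, rank ∂_1 = 5 ⇒ b_0 = 6 − 0 − 5 = 1; all invariant factors of ∂_1 are 1 so no torsion. So H_0 = Z.
rank ∂_1 = 5, rank ∂_2 = 10 ⇒ b_1 = 15 − 5 − 10 = 0; ∂_2 has invariant factor(s) [2] giving torsion. So H_1 = Z/2.
rank ∂_2 = 10, rank ∂_3 = 0 ⇒ b_2 = 10 − 10 − 0 = 0. So H_2 = 0.

b_0 = 1, b_1 = 0, b_2 = 0.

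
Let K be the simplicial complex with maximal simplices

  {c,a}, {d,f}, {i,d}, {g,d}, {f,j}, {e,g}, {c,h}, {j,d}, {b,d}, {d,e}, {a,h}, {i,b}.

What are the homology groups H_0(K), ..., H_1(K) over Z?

H_0 ≅ Z^2,  H_1 ≅ Z^4.

Order the vertices as a < b < c < d < e < f < g < h < i < j. Listing each simplex with vertices in this order, K has dimension 1 with simplices:

  0-simplices (10): a, b, c, d, e, f, g, h, i, j
  1-simplices (12): ac, ah, bd, bi, ch, de, df, dg, di, dj, eg, fj

Hence C_0 ≅ Z^10, C_1 ≅ Z^12.

Boundary ∂_1: C_1 → C_0 is given by ∂[p,q] = [q] − [p]. For instance
  ∂dg = g − d.
The 10×12 boundary matrix has rank 8 and Smith normal form diag(1,1,1,1,1,1,1,1).

Now H_k = ker ∂_k / im ∂_{k+1}, so:

  H_0: rank C_0 − rank ∂_1 = 10 − 8 = 2, and the invariant factors of ∂_1 are all 1, so H_0 = Z^2.
  H_1: rank ker ∂_1 − rank ∂_2 = (12 − 8) − 0 = 4, and there is no ∂_2, so H_1 = Z^4.

As a check, the Euler characteristic is 10 − 12 = -2, which agrees with 2 − 4 = -2.
(K is a triangulation of the disjoint union of a wedge of 3 circles and the circle S^1.)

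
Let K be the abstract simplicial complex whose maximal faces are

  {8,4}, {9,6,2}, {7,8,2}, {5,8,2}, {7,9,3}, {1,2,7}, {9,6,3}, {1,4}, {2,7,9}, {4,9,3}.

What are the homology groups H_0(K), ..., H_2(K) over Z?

H_0 ≅ Z,  H_1 ≅ Z^2,  H_2 = 0.

Order the vertices as 1 < 2 < 3 < 4 < 5 < 6 < 7 < 8 < 9. Listing each simplex with vertices in this order, K has dimension 2 with simplices:

  0-simplices (9): [1], [2], [3], [4], [5], [6], [7], [8], [9]
  1-simplices (18): [1,2], [1,4], [1,7], [2,5], [2,6], [2,7], [2,8], [2,9], [3,4], [3,6], [3,7], [3,9], [4,8], [4,9], [5,8], [6,9], [7,8], [7,9]
  2-simplices (8): [1,2,7], [2,5,8], [2,6,9], [2,7,8], [2,7,9], [3,4,9], [3,6,9], [3,7,9]

so the chain groups are C_0 ≅ Z^9, C_1 ≅ Z^18, C_2 ≅ Z^8.

∂_1: C_1 → C_0 sends each edge [p,q] (with p < q) to q − p.
As a 9×18 matrix over Z this has rank 8, with invariant factors (1,1,1,1,1,1,1,1).

∂_2: C_2 → C_1 maps a triangle to the signed sum of its edges. For instance
  ∂[2,6,9] = [6,9] − [2,9] + [2,6],
  ∂[1,2,7] = [2,7] − [1,7] + [1,2].
The resulting 18×8 matrix has rank 8, and its Smith normal form has invariant factors (1,1,1,1,1,1,1,1).

Reading off H_k = ker ∂_k / im ∂_{k+1}:

  H_0: rank C_0 − rank ∂_1 = 9 − 8 = 1, and the invariant factors of ∂_1 are all 1, so H_0 ≅ Z.
  H_1: rank ker ∂_1 − rank ∂_2 = (18 − 8) − 8 = 2, and the invariant factors of ∂_2 are all 1, so H_1 ≅ Z^2.
  H_2: rank ker ∂_2 − rank ∂_3 = (8 − 8) − 0 = 0, and there is no ∂_3, so H_2 ≅ 0.

As a check, the Euler characteristic is 9 − 18 + 8 = -1, which agrees with 1 − 2 + 0 = -1.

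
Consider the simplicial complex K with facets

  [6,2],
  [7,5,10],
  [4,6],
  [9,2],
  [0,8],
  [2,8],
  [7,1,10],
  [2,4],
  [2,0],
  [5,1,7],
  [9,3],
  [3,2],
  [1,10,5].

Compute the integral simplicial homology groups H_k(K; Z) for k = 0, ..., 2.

Fix the vertex order 0 < 1 < 2 < 3 < 4 < 5 < 6 < 7 < 8 < 9 < 10 and write every simplex with vertices in increasing order. Then dim K = 2 and the simplices of K are:

  0-simplices (11): [0], [1], [2], [3], [4], [5], [6], [7], [8], [9], [10]
  1-simplices (15): [0,2], [0,8], [1,5], [1,7], [1,10], [2,3], [2,4], [2,6], [2,8], [2,9], [3,9], [4,6], [5,7], [5,10], [7,10]
  2-simplices (4): [1,5,7], [1,5,10], [1,7,10], [5,7,10]

Hence C_0 ≅ Z^11, C_1 ≅ Z^15, C_2 ≅ Z^4.

The boundary map ∂_1: C_1 → C_0 is given by ∂[p,q] = [q] − [p].
This gives a 11×15 integer matrix of rank 9; reducing to Smith normal form yields diagonal entries (1,1,1,1,1,1,1,1,1).

∂_2: C_2 → C_1 acts by ∂[p,q,r] = [q,r] − [p,r] + [p,q]. For instance
  ∂[1,5,7] = [5,7] − [1,7] + [1,5],
  ∂[1,7,10] = [7,10] − [1,10] + [1,7].
The resulting 15×4 matrix has rank 3, and its Smith normal form has invariant factors (1,1,1).

Now H_k = ker ∂_k / im ∂_{k+1}, so:

  H_0: rank C_0 − rank ∂_1 = 11 − 9 = 2, and the invariant factors of ∂_1 are all 1, so H_0 ≅ Z^2.
  H_1: rank ker ∂_1 − rank ∂_2 = (15 − 9) − 3 = 3, and the invariant factors of ∂_2 are all 1, so H_1 ≅ Z^3.
  H_2: rank ker ∂_2 − rank ∂_3 = (4 − 3) − 0 = 1, and there is no ∂_3, so H_2 ≅ Z.

As a check, the Euler characteristic is 11 − 15 + 4 = 0, which agrees with 2 − 3 + 1 = 0.
(K is a triangulation of the disjoint union of a wedge of 3 circles and the 2-sphere S^2.)

H_0 ≅ Z^2,  H_1 ≅ Z^3,  H_2 ≅ Z.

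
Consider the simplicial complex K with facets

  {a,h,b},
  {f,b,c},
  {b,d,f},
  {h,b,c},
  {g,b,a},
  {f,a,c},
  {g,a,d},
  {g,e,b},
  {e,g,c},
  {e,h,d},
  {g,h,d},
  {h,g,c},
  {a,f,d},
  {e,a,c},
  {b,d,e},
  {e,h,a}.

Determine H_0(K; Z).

Take the total order a < b < c < d < e < f < g < h on the vertex set. Then K (dimension 2) consists of the simplices:

  0-simplices (8): a, b, c, d, e, f, g, h
  1-simplices (24): ab, ac, ad, ae, af, ag, ah, bc, bd, be, bf, bg, bh, ce, cf, cg, ch, de, df, dg, dh, eg, eh, gh
  2-simplices (16): abg, abh, ace, acf, adf, adg, aeh, bcf, bch, bde, bdf, beg, ceg, cgh, deh, dgh

giving chain groups C_0 ≅ Z^8, C_1 ≅ Z^24, C_2 ≅ Z^16.

Boundary ∂_1: C_1 → C_0 sends each edge [p,q] (with p < q) to q − p. For instance
  ∂cf = f − c.
The resulting 8×24 matrix has rank 7, and its Smith normal form has invariant factors (1,1,1,1,1,1,1).

Boundary ∂_2: C_2 → C_1 maps a triangle to the signed sum of its edges. For instance
  ∂bch = ch − bh + bc,
  ∂ace = ce − ae + ac.
As a 24×16 matrix over Z this has rank 15, with invariant factors (1,1,1,1,1,1,1,1,1,1,1,1,1,1,1).

From H_k ≅ ker(∂_k) / im(∂_{k+1}) we obtain:

  H_0: rank C_0 − rank ∂_1 = 8 − 7 = 1, and the invariant factors of ∂_1 are all 1, so H_0 ≅ Z.

H_0 ≅ Z.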